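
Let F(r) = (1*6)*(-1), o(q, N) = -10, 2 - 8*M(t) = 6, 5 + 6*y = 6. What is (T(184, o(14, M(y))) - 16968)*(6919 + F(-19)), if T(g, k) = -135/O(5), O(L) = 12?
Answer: -469510221/4 ≈ -1.1738e+8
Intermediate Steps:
y = ⅙ (y = -⅚ + (⅙)*6 = -⅚ + 1 = ⅙ ≈ 0.16667)
M(t) = -½ (M(t) = ¼ - ⅛*6 = ¼ - ¾ = -½)
F(r) = -6 (F(r) = 6*(-1) = -6)
T(g, k) = -45/4 (T(g, k) = -135/12 = -135*1/12 = -45/4)
(T(184, o(14, M(y))) - 16968)*(6919 + F(-19)) = (-45/4 - 16968)*(6919 - 6) = -67917/4*6913 = -469510221/4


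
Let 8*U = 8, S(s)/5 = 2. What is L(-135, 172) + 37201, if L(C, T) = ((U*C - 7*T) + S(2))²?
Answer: 1803442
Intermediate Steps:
S(s) = 10 (S(s) = 5*2 = 10)
U = 1 (U = (⅛)*8 = 1)
L(C, T) = (10 + C - 7*T)² (L(C, T) = ((1*C - 7*T) + 10)² = ((C - 7*T) + 10)² = (10 + C - 7*T)²)
L(-135, 172) + 37201 = (10 - 135 - 7*172)² + 37201 = (10 - 135 - 1204)² + 37201 = (-1329)² + 37201 = 1766241 + 37201 = 1803442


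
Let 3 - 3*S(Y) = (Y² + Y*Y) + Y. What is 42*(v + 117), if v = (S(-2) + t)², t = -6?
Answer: 6972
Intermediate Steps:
S(Y) = 1 - 2*Y²/3 - Y/3 (S(Y) = 1 - ((Y² + Y*Y) + Y)/3 = 1 - ((Y² + Y²) + Y)/3 = 1 - (2*Y² + Y)/3 = 1 - (Y + 2*Y²)/3 = 1 + (-2*Y²/3 - Y/3) = 1 - 2*Y²/3 - Y/3)
v = 49 (v = ((1 - ⅔*(-2)² - ⅓*(-2)) - 6)² = ((1 - ⅔*4 + ⅔) - 6)² = ((1 - 8/3 + ⅔) - 6)² = (-1 - 6)² = (-7)² = 49)
42*(v + 117) = 42*(49 + 117) = 42*166 = 6972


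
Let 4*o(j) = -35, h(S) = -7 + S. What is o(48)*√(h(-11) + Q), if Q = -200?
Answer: -35*I*√218/4 ≈ -129.19*I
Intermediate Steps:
o(j) = -35/4 (o(j) = (¼)*(-35) = -35/4)
o(48)*√(h(-11) + Q) = -35*√((-7 - 11) - 200)/4 = -35*√(-18 - 200)/4 = -35*I*√218/4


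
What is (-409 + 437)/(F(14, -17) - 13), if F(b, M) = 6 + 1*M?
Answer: -7/6 ≈ -1.1667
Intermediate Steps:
F(b, M) = 6 + M
(-409 + 437)/(F(14, -17) - 13) = (-409 + 437)/((6 - 17) - 13) = 28/(-11 - 13) = 28/(-24) = 28*(-1/24) = -7/6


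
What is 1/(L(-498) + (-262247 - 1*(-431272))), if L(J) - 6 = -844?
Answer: 1/168187 ≈ 5.9458e-6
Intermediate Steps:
L(J) = -838 (L(J) = 6 - 844 = -838)
1/(L(-498) + (-262247 - 1*(-431272))) = 1/(-838 + (-262247 - 1*(-431272))) = 1/(-838 + (-262247 + 431272)) = 1/(-838 + 169025) = 1/168187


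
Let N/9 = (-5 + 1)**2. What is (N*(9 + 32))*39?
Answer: 230256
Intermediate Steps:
N = 144 (N = 9*(-5 + 1)**2 = 9*(-4)**2 = 9*16 = 144)
(N*(9 + 32))*39 = (144*(9 + 32))*39 = (144*41)*39 = 5904*39 = 230256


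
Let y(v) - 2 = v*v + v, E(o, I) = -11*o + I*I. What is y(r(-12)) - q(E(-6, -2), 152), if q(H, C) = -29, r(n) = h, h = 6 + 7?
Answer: 213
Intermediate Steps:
h = 13
r(n) = 13
E(o, I) = I² - 11*o (E(o, I) = -11*o + I² = I² - 11*o)
y(v) = 2 + v + v² (y(v) = 2 + (v*v + v) = 2 + (v² + v) = 2 + (v + v²) = 2 + v + v²)
y(r(-12)) - q(E(-6, -2), 152) = (2 + 13 + 13²) - 1*(-29) = (2 + 13 + 169) + 29 = 184 + 29 = 213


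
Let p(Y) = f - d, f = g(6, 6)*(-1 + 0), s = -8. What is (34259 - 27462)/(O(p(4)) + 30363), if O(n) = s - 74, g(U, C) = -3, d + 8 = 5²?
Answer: 6797/30281 ≈ 0.22446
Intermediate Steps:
d = 17 (d = -8 + 5² = -8 + 25 = 17)
f = 3 (f = -3*(-1 + 0) = -3*(-1) = 3)
p(Y) = -14 (p(Y) = 3 - 1*17 = 3 - 17 = -14)
O(n) = -82 (O(n) = -8 - 74 = -82)
(34259 - 27462)/(O(p(4)) + 30363) = (34259 - 27462)/(-82 + 30363) = 6797/30281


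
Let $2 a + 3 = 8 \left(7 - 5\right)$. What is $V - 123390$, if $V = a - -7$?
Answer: $- \frac{246753}{2} \approx -1.2338 \cdot 10^{5}$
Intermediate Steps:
$a = \frac{13}{2}$ ($a = - \frac{3}{2} + \frac{8 \left(7 - 5\right)}{2} = - \frac{3}{2} + \frac{8 \cdot 2}{2} = - \frac{3}{2} + \frac{1}{2} \cdot 16 = - \frac{3}{2} + 8 = \frac{13}{2} \approx 6.5$)
$V = \frac{27}{2}$ ($V = \frac{13}{2} - -7 = \frac{13}{2} + 7 = \frac{27}{2} \approx 13.5$)
$V - 123390 = \frac{27}{2} - 123390 = - \frac{246753}{2}$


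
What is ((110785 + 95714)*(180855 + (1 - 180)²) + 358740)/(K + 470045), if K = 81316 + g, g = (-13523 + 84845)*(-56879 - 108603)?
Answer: -14654389948/3933985281 ≈ -3.7251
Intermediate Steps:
g = -11802507204 (g = 71322*(-165482) = -11802507204)
K = -11802425888 (K = 81316 - 11802507204 = -11802425888)
((110785 + 95714)*(180855 + (1 - 180)²) + 358740)/(K + 470045) = ((110785 + 95714)*(180855 + (1 - 180)²) + 358740)/(-11802425888 + 470045) = (206499*(180855 + (-179)²) + 358740)/(-11801955843) = (206499*(180855 + 32041) + 358740)*(-1/11801955843) = (206499*212896 + 358740)*(-1/11801955843) = (43962811104 + 358740)*(-1/11801955843) = 43963169844*(-1/11801955843) = -14654389948/3933985281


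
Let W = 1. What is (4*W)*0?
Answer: 0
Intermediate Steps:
(4*W)*0 = (4*1)*0 = 4*0 = 0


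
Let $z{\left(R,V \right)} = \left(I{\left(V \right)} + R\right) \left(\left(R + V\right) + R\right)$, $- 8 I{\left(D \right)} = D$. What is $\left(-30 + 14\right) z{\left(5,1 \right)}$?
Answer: $-858$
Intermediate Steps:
$I{\left(D \right)} = - \frac{D}{8}$
$z{\left(R,V \right)} = \left(R - \frac{V}{8}\right) \left(V + 2 R\right)$ ($z{\left(R,V \right)} = \left(- \frac{V}{8} + R\right) \left(\left(R + V\right) + R\right) = \left(R - \frac{V}{8}\right) \left(V + 2 R\right)$)
$\left(-30 + 14\right) z{\left(5,1 \right)} = \left(-30 + 14\right) \left(2 \cdot 5^{2} - \frac{1^{2}}{8} + \frac{3}{4} \cdot 5 \cdot 1\right) = - 16 \left(2 \cdot 25 - \frac{1}{8} + \frac{15}{4}\right) = - 16 \left(50 - \frac{1}{8} + \frac{15}{4}\right) = \left(-16\right) \frac{429}{8} = -858$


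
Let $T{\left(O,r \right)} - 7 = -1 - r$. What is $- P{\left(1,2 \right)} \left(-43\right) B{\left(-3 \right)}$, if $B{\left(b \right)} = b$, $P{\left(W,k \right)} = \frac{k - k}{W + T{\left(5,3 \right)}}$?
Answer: $0$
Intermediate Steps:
$T{\left(O,r \right)} = 6 - r$ ($T{\left(O,r \right)} = 7 - \left(1 + r\right) = 6 - r$)
$P{\left(W,k \right)} = 0$ ($P{\left(W,k \right)} = \frac{k - k}{W + \left(6 - 3\right)} = \frac{0}{W + \left(6 - 3\right)} = \frac{0}{W + 3} = \frac{0}{3 + W} = 0$)
$- P{\left(1,2 \right)} \left(-43\right) B{\left(-3 \right)} = - 0 \left(-43\right) \left(-3\right) = - 0 \left(-3\right) = \left(-1\right) 0 = 0$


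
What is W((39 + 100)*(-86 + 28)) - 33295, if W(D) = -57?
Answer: -33352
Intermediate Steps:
W((39 + 100)*(-86 + 28)) - 33295 = -57 - 33295 = -33352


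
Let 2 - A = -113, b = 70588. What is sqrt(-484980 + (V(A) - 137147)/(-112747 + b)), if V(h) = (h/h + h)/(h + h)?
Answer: I*sqrt(127513105281105)/16215 ≈ 696.4*I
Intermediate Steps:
A = 115 (A = 2 - 1*(-113) = 2 + 113 = 115)
V(h) = (1 + h)/(2*h) (V(h) = (1 + h)/((2*h)) = (1 + h)*(1/(2*h)) = (1 + h)/(2*h))
sqrt(-484980 + (V(A) - 137147)/(-112747 + b)) = sqrt(-484980 + ((1/2)*(1 + 115)/115 - 137147)/(-112747 + 70588)) = sqrt(-484980 + ((1/2)*(1/115)*116 - 137147)/(-42159)) = sqrt(-484980 + (58/115 - 137147)*(-1/42159)) = sqrt(-484980 - 15771847/115*(-1/42159)) = sqrt(-484980 + 1213219/372945) = sqrt(-180869652881/372945) = I*sqrt(127513105281105)/16215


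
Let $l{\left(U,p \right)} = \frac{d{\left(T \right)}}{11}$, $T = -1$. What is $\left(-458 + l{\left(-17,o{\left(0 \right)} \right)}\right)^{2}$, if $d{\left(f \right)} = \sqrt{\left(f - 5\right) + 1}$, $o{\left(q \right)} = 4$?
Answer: $\frac{\left(5038 - i \sqrt{5}\right)^{2}}{121} \approx 2.0976 \cdot 10^{5} - 186.2 i$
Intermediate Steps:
$d{\left(f \right)} = \sqrt{-4 + f}$ ($d{\left(f \right)} = \sqrt{\left(-5 + f\right) + 1} = \sqrt{-4 + f}$)
$l{\left(U,p \right)} = \frac{i \sqrt{5}}{11}$ ($l{\left(U,p \right)} = \frac{\sqrt{-4 - 1}}{11} = \sqrt{-5} \cdot \frac{1}{11} = i \sqrt{5} \cdot \frac{1}{11} = \frac{i \sqrt{5}}{11}$)
$\left(-458 + l{\left(-17,o{\left(0 \right)} \right)}\right)^{2} = \left(-458 + \frac{i \sqrt{5}}{11}\right)^{2}$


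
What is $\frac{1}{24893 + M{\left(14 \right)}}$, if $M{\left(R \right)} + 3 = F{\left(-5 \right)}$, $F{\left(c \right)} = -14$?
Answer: $\frac{1}{24876} \approx 4.0199 \cdot 10^{-5}$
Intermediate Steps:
$M{\left(R \right)} = -17$ ($M{\left(R \right)} = -3 - 14 = -17$)
$\frac{1}{24893 + M{\left(14 \right)}} = \frac{1}{24893 - 17} = \frac{1}{24876}$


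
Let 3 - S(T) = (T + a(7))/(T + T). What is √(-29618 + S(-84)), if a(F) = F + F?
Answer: I*√1066155/6 ≈ 172.09*I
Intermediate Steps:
a(F) = 2*F
S(T) = 3 - (14 + T)/(2*T) (S(T) = 3 - (T + 2*7)/(T + T) = 3 - (T + 14)/(2*T) = 3 - (14 + T)*1/(2*T) = 3 - (14 + T)/(2*T))
√(-29618 + S(-84)) = √(-29618 + (5/2 - 7/(-84))) = √(-29618 + (5/2 - 7*(-1/84))) = √(-29618 + (5/2 + 1/12)) = √(-29618 + 31/12) = √(-355385/12) = I*√1066155/6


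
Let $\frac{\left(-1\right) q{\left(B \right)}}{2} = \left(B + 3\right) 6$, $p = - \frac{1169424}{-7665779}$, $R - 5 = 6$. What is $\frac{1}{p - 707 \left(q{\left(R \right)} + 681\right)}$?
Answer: $- \frac{7665779}{2780307881865} \approx -2.7572 \cdot 10^{-6}$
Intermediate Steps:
$R = 11$ ($R = 5 + 6 = 11$)
$p = \frac{1169424}{7665779}$ ($p = \left(-1169424\right) \left(- \frac{1}{7665779}\right) = \frac{1169424}{7665779} \approx 0.15255$)
$q{\left(B \right)} = -36 - 12 B$ ($q{\left(B \right)} = - 2 \left(B + 3\right) 6 = - 2 \left(3 + B\right) 6 = - 2 \left(18 + 6 B\right) = -36 - 12 B$)
$\frac{1}{p - 707 \left(q{\left(R \right)} + 681\right)} = \frac{1}{\frac{1169424}{7665779} - 707 \left(\left(-36 - 132\right) + 681\right)} = \frac{1}{\frac{1169424}{7665779} - 707 \left(-168 + 681\right)} = \frac{1}{\frac{1169424}{7665779} - 362691} = \frac{1}{- \frac{2780307881865}{7665779}} = - \frac{7665779}{2780307881865}$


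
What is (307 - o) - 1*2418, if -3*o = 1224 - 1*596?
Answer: -5705/3 ≈ -1901.7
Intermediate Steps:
o = -628/3 (o = -(1224 - 1*596)/3 = -(1224 - 596)/3 = -1/3*628 = -628/3 ≈ -209.33)
(307 - o) - 1*2418 = (307 - 1*(-628/3)) - 1*2418 = (307 + 628/3) - 2418 = 1549/3 - 2418 = -5705/3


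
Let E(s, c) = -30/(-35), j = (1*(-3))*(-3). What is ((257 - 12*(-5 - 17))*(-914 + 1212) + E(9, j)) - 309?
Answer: 1084649/7 ≈ 1.5495e+5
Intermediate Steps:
j = 9 (j = -3*(-3) = 9)
E(s, c) = 6/7 (E(s, c) = -30*(-1/35) = 6/7)
((257 - 12*(-5 - 17))*(-914 + 1212) + E(9, j)) - 309 = ((257 - 12*(-5 - 17))*(-914 + 1212) + 6/7) - 309 = ((257 - 12*(-22))*298 + 6/7) - 309 = ((257 + 264)*298 + 6/7) - 309 = (521*298 + 6/7) - 309 = (155258 + 6/7) - 309 = 1086812/7 - 309 = 1084649/7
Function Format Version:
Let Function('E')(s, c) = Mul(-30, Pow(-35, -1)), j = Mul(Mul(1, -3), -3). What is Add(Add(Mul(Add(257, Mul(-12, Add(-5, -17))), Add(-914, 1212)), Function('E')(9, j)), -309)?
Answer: Rational(1084649, 7) ≈ 1.5495e+5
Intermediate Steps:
j = 9 (j = Mul(-3, -3) = 9)
Function('E')(s, c) = Rational(6, 7) (Function('E')(s, c) = Mul(-30, Rational(-1, 35)) = Rational(6, 7))
Add(Add(Mul(Add(257, Mul(-12, Add(-5, -17))), Add(-914, 1212)), Function('E')(9, j)), -309) = Add(Add(Mul(Add(257, Mul(-12, Add(-5, -17))), Add(-914, 1212)), Rational(6, 7)), -309) = Add(Add(Mul(Add(257, Mul(-12, -22)), 298), Rational(6, 7)), -309) = Add(Add(Mul(Add(257, 264), 298), Rational(6, 7)), -309) = Add(Add(Mul(521, 298), Rational(6, 7)), -309) = Add(Add(155258, Rational(6, 7)), -309) = Add(Rational(1086812, 7), -309) = Rational(1084649, 7)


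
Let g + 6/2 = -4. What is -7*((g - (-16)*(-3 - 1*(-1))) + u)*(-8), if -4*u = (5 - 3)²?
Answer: -2240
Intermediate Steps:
g = -7 (g = -3 - 4 = -7)
u = -1 (u = -(5 - 3)²/4 = -¼*2² = -¼*4 = -1)
-7*((g - (-16)*(-3 - 1*(-1))) + u)*(-8) = -7*((-7 - (-16)*(-3 - 1*(-1))) - 1)*(-8) = -7*((-7 - (-16)*(-3 + 1)) - 1)*(-8) = -7*((-7 - (-16)*(-2)) - 1)*(-8) = -7*((-7 - 4*8) - 1)*(-8) = -7*((-7 - 32) - 1)*(-8) = -7*(-39 - 1)*(-8) = -7*(-40)*(-8) = 280*(-8) = -2240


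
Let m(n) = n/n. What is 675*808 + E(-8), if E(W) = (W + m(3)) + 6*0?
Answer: 545393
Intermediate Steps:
m(n) = 1
E(W) = 1 + W (E(W) = (W + 1) + 6*0 = (1 + W) + 0 = 1 + W)
675*808 + E(-8) = 675*808 + (1 - 8) = 545400 - 7 = 545393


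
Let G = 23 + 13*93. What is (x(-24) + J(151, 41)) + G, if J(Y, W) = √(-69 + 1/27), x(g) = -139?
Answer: 1093 + 7*I*√114/9 ≈ 1093.0 + 8.3044*I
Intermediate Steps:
J(Y, W) = 7*I*√114/9 (J(Y, W) = √(-69 + 1/27) = √(-1862/27) = 7*I*√114/9)
G = 1232 (G = 23 + 1209 = 1232)
(x(-24) + J(151, 41)) + G = (-139 + 7*I*√114/9) + 1232 = 1093 + 7*I*√114/9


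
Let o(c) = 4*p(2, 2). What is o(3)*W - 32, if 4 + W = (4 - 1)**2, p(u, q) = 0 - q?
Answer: -72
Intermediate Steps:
p(u, q) = -q
o(c) = -8 (o(c) = 4*(-1*2) = 4*(-2) = -8)
W = 5 (W = -4 + (4 - 1)**2 = -4 + 3**2 = -4 + 9 = 5)
o(3)*W - 32 = -8*5 - 32 = -40 - 32 = -72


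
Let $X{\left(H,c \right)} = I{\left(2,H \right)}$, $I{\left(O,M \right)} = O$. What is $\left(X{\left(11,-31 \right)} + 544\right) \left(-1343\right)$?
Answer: $-733278$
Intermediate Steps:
$X{\left(H,c \right)} = 2$
$\left(X{\left(11,-31 \right)} + 544\right) \left(-1343\right) = \left(2 + 544\right) \left(-1343\right) = 546 \left(-1343\right) = -733278$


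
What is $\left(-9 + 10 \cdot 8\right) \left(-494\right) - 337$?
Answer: $-35411$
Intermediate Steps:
$\left(-9 + 10 \cdot 8\right) \left(-494\right) - 337 = \left(-9 + 80\right) \left(-494\right) - 337 = 71 \left(-494\right) - 337 = -35074 - 337 = -35411$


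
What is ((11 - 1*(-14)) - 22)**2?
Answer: 9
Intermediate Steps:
((11 - 1*(-14)) - 22)**2 = ((11 + 14) - 22)**2 = (25 - 22)**2 = 3**2 = 9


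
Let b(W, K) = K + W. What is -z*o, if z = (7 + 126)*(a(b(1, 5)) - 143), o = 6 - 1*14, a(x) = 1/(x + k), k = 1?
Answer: -152000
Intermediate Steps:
a(x) = 1/(1 + x) (a(x) = 1/(x + 1) = 1/(1 + x))
o = -8 (o = 6 - 14 = -8)
z = -19000 (z = (7 + 126)*(1/(1 + (5 + 1)) - 143) = 133*(1/(1 + 6) - 143) = 133*(1/7 - 143) = 133*(⅐ - 143) = 133*(-1000/7) = -19000)
-z*o = -(-19000)*(-8) = -1*152000 = -152000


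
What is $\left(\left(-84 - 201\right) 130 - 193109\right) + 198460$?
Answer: $-31699$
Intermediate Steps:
$\left(\left(-84 - 201\right) 130 - 193109\right) + 198460 = \left(\left(-285\right) 130 - 193109\right) + 198460 = \left(-37050 - 193109\right) + 198460 = -230159 + 198460 = -31699$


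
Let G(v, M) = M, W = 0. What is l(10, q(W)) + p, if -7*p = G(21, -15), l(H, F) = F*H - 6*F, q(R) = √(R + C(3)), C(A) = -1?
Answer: 15/7 + 4*I ≈ 2.1429 + 4.0*I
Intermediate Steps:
q(R) = √(-1 + R) (q(R) = √(R - 1) = √(-1 + R))
l(H, F) = -6*F + F*H
p = 15/7 (p = -⅐*(-15) = 15/7 ≈ 2.1429)
l(10, q(W)) + p = √(-1 + 0)*(-6 + 10) + 15/7 = √(-1)*4 + 15/7 = I*4 + 15/7 = 4*I + 15/7 = 15/7 + 4*I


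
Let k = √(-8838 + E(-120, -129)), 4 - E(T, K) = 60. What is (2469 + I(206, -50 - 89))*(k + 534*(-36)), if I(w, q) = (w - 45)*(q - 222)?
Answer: 1069854048 - 55652*I*√8894 ≈ 1.0699e+9 - 5.2484e+6*I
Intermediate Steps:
E(T, K) = -56 (E(T, K) = 4 - 1*60 = 4 - 60 = -56)
I(w, q) = (-222 + q)*(-45 + w) (I(w, q) = (-45 + w)*(-222 + q) = (-222 + q)*(-45 + w))
k = I*√8894 (k = √(-8838 - 56) = √(-8894) = I*√8894 ≈ 94.308*I)
(2469 + I(206, -50 - 89))*(k + 534*(-36)) = (2469 + (9990 - 222*206 - 45*(-50 - 89) + (-50 - 89)*206))*(I*√8894 + 534*(-36)) = (2469 + (9990 - 45732 - 45*(-139) - 139*206))*(I*√8894 - 19224) = (2469 + (9990 - 45732 + 6255 - 28634))*(-19224 + I*√8894) = (2469 - 58121)*(-19224 + I*√8894) = -55652*(-19224 + I*√8894) = 1069854048 - 55652*I*√8894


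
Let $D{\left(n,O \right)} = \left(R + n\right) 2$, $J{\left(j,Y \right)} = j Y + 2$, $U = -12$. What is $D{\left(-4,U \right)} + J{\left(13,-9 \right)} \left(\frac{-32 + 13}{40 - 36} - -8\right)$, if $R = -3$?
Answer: $- \frac{1551}{4} \approx -387.75$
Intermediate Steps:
$J{\left(j,Y \right)} = 2 + Y j$ ($J{\left(j,Y \right)} = Y j + 2 = 2 + Y j$)
$D{\left(n,O \right)} = -6 + 2 n$ ($D{\left(n,O \right)} = \left(-3 + n\right) 2 = -6 + 2 n$)
$D{\left(-4,U \right)} + J{\left(13,-9 \right)} \left(\frac{-32 + 13}{40 - 36} - -8\right) = \left(-6 + 2 \left(-4\right)\right) + \left(2 - 117\right) \left(\frac{-32 + 13}{40 - 36} - -8\right) = \left(-6 - 8\right) + \left(2 - 117\right) \left(- \frac{19}{4} + 8\right) = -14 - 115 \left(\left(-19\right) \frac{1}{4} + 8\right) = -14 - 115 \left(- \frac{19}{4} + 8\right) = -14 - \frac{1495}{4} = - \frac{1551}{4}$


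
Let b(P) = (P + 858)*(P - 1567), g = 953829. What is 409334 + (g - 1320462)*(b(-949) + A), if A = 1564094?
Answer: -657390891316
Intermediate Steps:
b(P) = (-1567 + P)*(858 + P) (b(P) = (858 + P)*(-1567 + P) = (-1567 + P)*(858 + P))
409334 + (g - 1320462)*(b(-949) + A) = 409334 + (953829 - 1320462)*((-1344486 + (-949)**2 - 709*(-949)) + 1564094) = 409334 - 366633*((-1344486 + 900601 + 672841) + 1564094) = 409334 - 366633*(228956 + 1564094) = 409334 - 366633*1793050 = 409334 - 657391300650 = -657390891316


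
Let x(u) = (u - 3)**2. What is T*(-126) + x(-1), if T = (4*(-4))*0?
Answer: 16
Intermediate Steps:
x(u) = (-3 + u)**2
T = 0 (T = -16*0 = 0)
T*(-126) + x(-1) = 0*(-126) + (-3 - 1)**2 = 0 + (-4)**2 = 0 + 16 = 16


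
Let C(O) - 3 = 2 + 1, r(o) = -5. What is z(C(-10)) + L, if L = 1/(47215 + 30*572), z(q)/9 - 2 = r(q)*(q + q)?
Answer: -33603749/64375 ≈ -522.00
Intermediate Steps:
C(O) = 6 (C(O) = 3 + (2 + 1) = 3 + 3 = 6)
z(q) = 18 - 90*q (z(q) = 18 + 9*(-5*(q + q)) = 18 + 9*(-10*q) = 18 - 90*q)
L = 1/64375 (L = 1/(47215 + 17160) = 1/64375 ≈ 1.5534e-5)
z(C(-10)) + L = (18 - 90*6) + 1/64375 = (18 - 540) + 1/64375 = -522 + 1/64375 = -33603749/64375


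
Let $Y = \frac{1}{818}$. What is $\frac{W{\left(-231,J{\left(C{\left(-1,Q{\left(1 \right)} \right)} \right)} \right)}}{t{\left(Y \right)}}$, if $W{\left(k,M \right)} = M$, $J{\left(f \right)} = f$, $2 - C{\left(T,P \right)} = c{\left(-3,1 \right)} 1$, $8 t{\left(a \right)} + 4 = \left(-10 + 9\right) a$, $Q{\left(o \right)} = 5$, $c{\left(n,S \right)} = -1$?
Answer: $- \frac{6544}{1091} \approx -5.9982$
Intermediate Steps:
$Y = \frac{1}{818} \approx 0.0012225$
$t{\left(a \right)} = - \frac{1}{2} - \frac{a}{8}$ ($t{\left(a \right)} = - \frac{1}{2} + \frac{\left(-10 + 9\right) a}{8} = - \frac{1}{2} + \frac{\left(-1\right) a}{8} = - \frac{1}{2} - \frac{a}{8}$)
$C{\left(T,P \right)} = 3$ ($C{\left(T,P \right)} = 2 - \left(-1\right) 1 = 2 - -1 = 2 + 1 = 3$)
$\frac{W{\left(-231,J{\left(C{\left(-1,Q{\left(1 \right)} \right)} \right)} \right)}}{t{\left(Y \right)}} = \frac{3}{- \frac{1}{2} - \frac{1}{6544}} = \frac{3}{- \frac{3273}{6544}} = 3 \left(- \frac{6544}{3273}\right) = - \frac{6544}{1091}$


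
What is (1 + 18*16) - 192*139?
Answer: -26399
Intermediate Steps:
(1 + 18*16) - 192*139 = (1 + 288) - 26688 = 289 - 26688 = -26399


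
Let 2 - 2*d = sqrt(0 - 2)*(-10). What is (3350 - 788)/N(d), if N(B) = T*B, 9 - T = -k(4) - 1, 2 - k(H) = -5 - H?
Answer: 122/51 - 610*I*sqrt(2)/51 ≈ 2.3922 - 16.915*I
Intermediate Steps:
k(H) = 7 + H (k(H) = 2 - (-5 - H) = 2 + (5 + H) = 7 + H)
d = 1 + 5*I*sqrt(2) (d = 1 - sqrt(0 - 2)*(-10)/2 = 1 - sqrt(-2)*(-10)/2 = 1 - I*sqrt(2)*(-10)/2 = 1 - (-5)*I*sqrt(2) = 1 + 5*I*sqrt(2) ≈ 1.0 + 7.0711*I)
T = 21 (T = 9 - (-(7 + 4) - 1) = 9 - (-1*11 - 1) = 9 - (-11 - 1) = 9 - 1*(-12) = 9 + 12 = 21)
N(B) = 21*B
(3350 - 788)/N(d) = (3350 - 788)/((21*(1 + 5*I*sqrt(2)))) = 2562/(21 + 105*I*sqrt(2))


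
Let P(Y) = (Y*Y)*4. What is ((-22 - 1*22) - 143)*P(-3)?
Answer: -6732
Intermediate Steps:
P(Y) = 4*Y² (P(Y) = Y²*4 = 4*Y²)
((-22 - 1*22) - 143)*P(-3) = ((-22 - 1*22) - 143)*(4*(-3)²) = ((-22 - 22) - 143)*(4*9) = (-44 - 143)*36 = -187*36 = -6732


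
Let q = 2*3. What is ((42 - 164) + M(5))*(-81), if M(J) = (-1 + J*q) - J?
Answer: 7938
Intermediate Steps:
q = 6
M(J) = -1 + 5*J (M(J) = (-1 + J*6) - J = (-1 + 6*J) - J = -1 + 5*J)
((42 - 164) + M(5))*(-81) = ((42 - 164) + (-1 + 5*5))*(-81) = (-122 + (-1 + 25))*(-81) = (-122 + 24)*(-81) = -98*(-81) = 7938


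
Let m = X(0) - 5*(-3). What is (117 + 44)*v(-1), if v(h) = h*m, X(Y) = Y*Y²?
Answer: -2415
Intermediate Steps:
X(Y) = Y³
m = 15 (m = 0³ - 5*(-3) = 0 + 15 = 15)
v(h) = 15*h (v(h) = h*15 = 15*h)
(117 + 44)*v(-1) = (117 + 44)*(15*(-1)) = 161*(-15) = -2415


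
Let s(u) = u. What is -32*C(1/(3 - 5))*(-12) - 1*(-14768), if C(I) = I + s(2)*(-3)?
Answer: 12272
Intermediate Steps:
C(I) = -6 + I (C(I) = I + 2*(-3) = I - 6 = -6 + I)
-32*C(1/(3 - 5))*(-12) - 1*(-14768) = -32*(-6 + 1/(3 - 5))*(-12) - 1*(-14768) = -32*(-6 + 1/(-2))*(-12) + 14768 = -32*(-6 - ½)*(-12) + 14768 = -32*(-13/2)*(-12) + 14768 = 208*(-12) + 14768 = -2496 + 14768 = 12272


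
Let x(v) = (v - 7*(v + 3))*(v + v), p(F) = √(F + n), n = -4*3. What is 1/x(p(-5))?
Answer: √17/(102*(-7*I + 2*√17)) ≈ 0.002849 + 0.0024184*I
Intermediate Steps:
n = -12
p(F) = √(-12 + F) (p(F) = √(F - 12) = √(-12 + F))
x(v) = 2*v*(-21 - 6*v) (x(v) = (v - 7*(3 + v))*(2*v) = (v + (-21 - 7*v))*(2*v) = (-21 - 6*v)*(2*v) = 2*v*(-21 - 6*v))
1/x(p(-5)) = 1/(-6*√(-12 - 5)*(7 + 2*√(-12 - 5))) = 1/(-6*√(-17)*(7 + 2*√(-17))) = 1/(-6*I*√17*(7 + 2*(I*√17))) = 1/(-6*I*√17*(7 + 2*I*√17)) = I*√17/(102*(7 + 2*I*√17))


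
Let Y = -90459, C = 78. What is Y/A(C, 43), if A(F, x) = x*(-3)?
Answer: 30153/43 ≈ 701.23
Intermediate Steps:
A(F, x) = -3*x
Y/A(C, 43) = -90459/((-3*43)) = -90459/(-129) = -90459*(-1/129) = 30153/43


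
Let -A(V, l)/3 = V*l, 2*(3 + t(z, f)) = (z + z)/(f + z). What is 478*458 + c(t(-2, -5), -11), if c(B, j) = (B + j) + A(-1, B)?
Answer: 1532315/7 ≈ 2.1890e+5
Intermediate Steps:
t(z, f) = -3 + z/(f + z) (t(z, f) = -3 + ((z + z)/(f + z))/2 = -3 + ((2*z)/(f + z))/2 = -3 + (2*z/(f + z))/2 = -3 + z/(f + z))
A(V, l) = -3*V*l
c(B, j) = j + 4*B (c(B, j) = (B + j) - 3*(-1)*B = (B + j) + 3*B = j + 4*B)
478*458 + c(t(-2, -5), -11) = 478*458 + (-11 + 4*((-3*(-5) - 2*(-2))/(-5 - 2))) = 218924 + (-11 + 4*((15 + 4)/(-7))) = 218924 + (-11 + 4*(-1/7*19)) = 218924 + (-11 + 4*(-19/7)) = 218924 + (-11 - 76/7) = 218924 - 153/7 = 1532315/7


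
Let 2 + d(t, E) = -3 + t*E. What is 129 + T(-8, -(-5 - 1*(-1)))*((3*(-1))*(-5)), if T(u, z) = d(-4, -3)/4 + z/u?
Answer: 591/4 ≈ 147.75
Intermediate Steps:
d(t, E) = -5 + E*t (d(t, E) = -2 + (-3 + t*E) = -2 + (-3 + E*t) = -5 + E*t)
T(u, z) = 7/4 + z/u (T(u, z) = (-5 - 3*(-4))/4 + z/u = (-5 + 12)*(¼) + z/u = 7*(¼) + z/u = 7/4 + z/u)
129 + T(-8, -(-5 - 1*(-1)))*((3*(-1))*(-5)) = 129 + (7/4 - (-5 - 1*(-1))/(-8))*((3*(-1))*(-5)) = 129 + (7/4 - (-5 + 1)*(-⅛))*(-3*(-5)) = 129 + (7/4 - 1*(-4)*(-⅛))*15 = 129 + (7/4 + 4*(-⅛))*15 = 129 + (7/4 - ½)*15 = 129 + (5/4)*15 = 129 + 75/4 = 591/4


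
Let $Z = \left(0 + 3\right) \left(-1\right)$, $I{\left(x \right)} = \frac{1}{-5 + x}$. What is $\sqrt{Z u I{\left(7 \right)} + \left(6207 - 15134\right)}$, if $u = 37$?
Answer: $\frac{i \sqrt{35930}}{2} \approx 94.776 i$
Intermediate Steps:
$Z = -3$ ($Z = 3 \left(-1\right) = -3$)
$\sqrt{Z u I{\left(7 \right)} + \left(6207 - 15134\right)} = \sqrt{\frac{\left(-3\right) 37}{-5 + 7} + \left(6207 - 15134\right)} = \sqrt{- \frac{111}{2} + \left(6207 - 15134\right)} = \sqrt{\left(-111\right) \frac{1}{2} - 8927} = \sqrt{- \frac{111}{2} - 8927} = \sqrt{- \frac{17965}{2}} = \frac{i \sqrt{35930}}{2}$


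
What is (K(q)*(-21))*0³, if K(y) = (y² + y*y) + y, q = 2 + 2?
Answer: 0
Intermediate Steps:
q = 4
K(y) = y + 2*y² (K(y) = (y² + y²) + y = 2*y² + y = y + 2*y²)
(K(q)*(-21))*0³ = ((4*(1 + 2*4))*(-21))*0³ = ((4*(1 + 8))*(-21))*0 = ((4*9)*(-21))*0 = (36*(-21))*0 = -756*0 = 0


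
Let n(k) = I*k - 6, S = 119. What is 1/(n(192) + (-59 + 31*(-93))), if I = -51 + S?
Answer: 1/10108 ≈ 9.8931e-5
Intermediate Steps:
I = 68 (I = -51 + 119 = 68)
n(k) = -6 + 68*k (n(k) = 68*k - 6 = -6 + 68*k)
1/(n(192) + (-59 + 31*(-93))) = 1/((-6 + 68*192) + (-59 + 31*(-93))) = 1/((-6 + 13056) + (-59 - 2883)) = 1/(13050 - 2942) = 1/10108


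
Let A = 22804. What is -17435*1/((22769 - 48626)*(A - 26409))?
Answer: -3487/18642897 ≈ -0.00018704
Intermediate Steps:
-17435*1/((22769 - 48626)*(A - 26409)) = -17435*1/((22769 - 48626)*(22804 - 26409)) = -17435/((-25857*(-3605))) = -17435/93214485 = -17435*1/93214485 = -3487/18642897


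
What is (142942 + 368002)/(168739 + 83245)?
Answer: 31934/15749 ≈ 2.0277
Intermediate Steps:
(142942 + 368002)/(168739 + 83245) = 510944/251984 = 510944*(1/251984) = 31934/15749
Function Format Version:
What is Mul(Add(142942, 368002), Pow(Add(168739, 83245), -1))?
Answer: Rational(31934, 15749) ≈ 2.0277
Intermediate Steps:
Mul(Add(142942, 368002), Pow(Add(168739, 83245), -1)) = Mul(510944, Pow(251984, -1)) = Mul(510944, Rational(1, 251984)) = Rational(31934, 15749)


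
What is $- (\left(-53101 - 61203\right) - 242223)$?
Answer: $356527$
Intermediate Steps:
$- (\left(-53101 - 61203\right) - 242223) = - (-114304 - 242223) = \left(-1\right) \left(-356527\right) = 356527$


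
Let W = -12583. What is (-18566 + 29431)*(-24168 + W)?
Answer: -399299615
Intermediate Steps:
(-18566 + 29431)*(-24168 + W) = (-18566 + 29431)*(-24168 - 12583) = 10865*(-36751) = -399299615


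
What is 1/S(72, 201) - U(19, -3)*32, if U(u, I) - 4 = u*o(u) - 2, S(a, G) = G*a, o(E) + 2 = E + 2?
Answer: -168106751/14472 ≈ -11616.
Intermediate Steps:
o(E) = E (o(E) = -2 + (E + 2) = -2 + (2 + E) = E)
U(u, I) = 2 + u² (U(u, I) = 4 + (u*u - 2) = 4 + (u² - 2) = 4 + (-2 + u²) = 2 + u²)
1/S(72, 201) - U(19, -3)*32 = 1/(201*72) - (2 + 19²)*32 = 1/14472 - (2 + 361)*32 = 1/14472 - 363*32 = 1/14472 - 1*11616 = 1/14472 - 11616 = -168106751/14472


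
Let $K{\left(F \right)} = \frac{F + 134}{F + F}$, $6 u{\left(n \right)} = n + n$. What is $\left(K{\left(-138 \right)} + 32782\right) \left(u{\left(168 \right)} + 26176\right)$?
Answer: $\frac{19778569496}{23} \approx 8.5994 \cdot 10^{8}$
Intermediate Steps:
$u{\left(n \right)} = \frac{n}{3}$ ($u{\left(n \right)} = \frac{n + n}{6} = \frac{2 n}{6} = \frac{n}{3}$)
$K{\left(F \right)} = \frac{134 + F}{2 F}$
$\left(K{\left(-138 \right)} + 32782\right) \left(u{\left(168 \right)} + 26176\right) = \left(\frac{134 - 138}{2 \left(-138\right)} + 32782\right) \left(\frac{1}{3} \cdot 168 + 26176\right) = \left(\frac{1}{2} \left(- \frac{1}{138}\right) \left(-4\right) + 32782\right) \left(56 + 26176\right) = \left(\frac{1}{69} + 32782\right) 26232 = \frac{2261959}{69} \cdot 26232 = \frac{19778569496}{23}$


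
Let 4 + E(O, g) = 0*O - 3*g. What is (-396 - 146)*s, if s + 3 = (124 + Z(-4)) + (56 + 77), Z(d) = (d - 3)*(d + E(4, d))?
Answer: -122492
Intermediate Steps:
E(O, g) = -4 - 3*g (E(O, g) = -4 + (0*O - 3*g) = -4 + (0 - 3*g) = -4 - 3*g)
Z(d) = (-4 - 2*d)*(-3 + d) (Z(d) = (d - 3)*(d + (-4 - 3*d)) = (-3 + d)*(-4 - 2*d) = (-4 - 2*d)*(-3 + d))
s = 226 (s = -3 + ((124 + (12 - 2*(-4)² + 2*(-4))) + (56 + 77)) = -3 + ((124 + (12 - 2*16 - 8)) + 133) = -3 + ((124 + (12 - 32 - 8)) + 133) = -3 + ((124 - 28) + 133) = -3 + (96 + 133) = -3 + 229 = 226)
(-396 - 146)*s = (-396 - 146)*226 = -542*226 = -122492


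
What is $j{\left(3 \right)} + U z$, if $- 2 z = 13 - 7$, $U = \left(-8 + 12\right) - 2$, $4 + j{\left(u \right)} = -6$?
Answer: $-16$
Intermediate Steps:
$j{\left(u \right)} = -10$ ($j{\left(u \right)} = -4 - 6 = -10$)
$U = 2$ ($U = 4 - 2 = 2$)
$z = -3$ ($z = - \frac{13 - 7}{2} = \left(- \frac{1}{2}\right) 6 = -3$)
$j{\left(3 \right)} + U z = -10 + 2 \left(-3\right) = -10 - 6 = -16$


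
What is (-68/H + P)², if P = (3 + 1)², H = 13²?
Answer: 6948496/28561 ≈ 243.29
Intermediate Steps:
H = 169
P = 16 (P = 4² = 16)
(-68/H + P)² = (-68/169 + 16)² = (2636/169)² = 6948496/28561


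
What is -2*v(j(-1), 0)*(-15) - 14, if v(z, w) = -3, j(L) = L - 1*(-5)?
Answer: -104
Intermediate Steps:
j(L) = 5 + L (j(L) = L + 5 = 5 + L)
-2*v(j(-1), 0)*(-15) - 14 = -2*(-3)*(-15) - 14 = 6*(-15) - 14 = -90 - 14 = -104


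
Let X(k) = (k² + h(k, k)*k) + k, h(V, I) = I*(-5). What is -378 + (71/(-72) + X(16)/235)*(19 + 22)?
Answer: -10055461/16920 ≈ -594.29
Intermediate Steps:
h(V, I) = -5*I
X(k) = k - 4*k² (X(k) = (k² + (-5*k)*k) + k = (k² - 5*k²) + k = -4*k² + k = k - 4*k²)
-378 + (71/(-72) + X(16)/235)*(19 + 22) = -378 + (71/(-72) + (16*(1 - 4*16))/235)*(19 + 22) = -378 + (71*(-1/72) + (16*(1 - 64))*(1/235))*41 = -378 + (-71/72 + (16*(-63))*(1/235))*41 = -378 + (-71/72 - 1008*1/235)*41 = -378 + (-71/72 - 1008/235)*41 = -378 - 89261/16920*41 = -378 - 3659701/16920 = -10055461/16920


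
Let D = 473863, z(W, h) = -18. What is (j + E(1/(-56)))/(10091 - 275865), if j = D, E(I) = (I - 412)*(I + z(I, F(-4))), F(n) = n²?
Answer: -1509315025/833467264 ≈ -1.8109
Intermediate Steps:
E(I) = (-412 + I)*(-18 + I) (E(I) = (I - 412)*(I - 18) = (-412 + I)*(-18 + I))
j = 473863
(j + E(1/(-56)))/(10091 - 275865) = (473863 + (7416 + (1/(-56))² - 430/(-56)))/(10091 - 275865) = (473863 + (7416 + (-1/56)² - 430*(-1/56)))/(-265774) = (473863 + (7416 + 1/3136 + 215/28))*(-1/265774) = (473863 + 23280657/3136)*(-1/265774) = (1509315025/3136)*(-1/265774) = -1509315025/833467264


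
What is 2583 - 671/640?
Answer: 1652449/640 ≈ 2582.0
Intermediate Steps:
2583 - 671/640 = 1652449/640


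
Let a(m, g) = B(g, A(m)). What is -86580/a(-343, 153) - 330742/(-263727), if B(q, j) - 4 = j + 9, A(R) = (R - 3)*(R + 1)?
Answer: 3261635666/6242154363 ≈ 0.52252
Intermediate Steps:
A(R) = (1 + R)*(-3 + R) (A(R) = (-3 + R)*(1 + R) = (1 + R)*(-3 + R))
B(q, j) = 13 + j (B(q, j) = 4 + (j + 9) = 4 + (9 + j) = 13 + j)
a(m, g) = 10 + m**2 - 2*m (a(m, g) = 13 + (-3 + m**2 - 2*m) = 10 + m**2 - 2*m)
-86580/a(-343, 153) - 330742/(-263727) = -86580/(10 + (-343)**2 - 2*(-343)) - 330742/(-263727) = -86580/(10 + 117649 + 686) - 330742*(-1/263727) = -86580/118345 + 330742/263727 = -86580*1/118345 + 330742/263727 = -17316/23669 + 330742/263727 = 3261635666/6242154363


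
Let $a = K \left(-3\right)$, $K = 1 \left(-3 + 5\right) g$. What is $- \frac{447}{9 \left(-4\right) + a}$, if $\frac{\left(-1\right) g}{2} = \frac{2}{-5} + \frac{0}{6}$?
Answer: $\frac{745}{68} \approx 10.956$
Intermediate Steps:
$g = \frac{4}{5}$ ($g = - 2 \left(\frac{2}{-5} + \frac{0}{6}\right) = - 2 \left(2 \left(- \frac{1}{5}\right) + 0 \cdot \frac{1}{6}\right) = - 2 \left(- \frac{2}{5} + 0\right) = \left(-2\right) \left(- \frac{2}{5}\right) = \frac{4}{5} \approx 0.8$)
$K = \frac{8}{5}$ ($K = 1 \left(-3 + 5\right) \frac{4}{5} = 1 \cdot 2 \cdot \frac{4}{5} = 2 \cdot \frac{4}{5} = \frac{8}{5} \approx 1.6$)
$a = - \frac{24}{5}$ ($a = \frac{8}{5} \left(-3\right) = - \frac{24}{5} \approx -4.8$)
$- \frac{447}{9 \left(-4\right) + a} = - \frac{447}{9 \left(-4\right) - \frac{24}{5}} = - \frac{447}{-36 - \frac{24}{5}} = - \frac{447}{- \frac{204}{5}} = \left(-447\right) \left(- \frac{5}{204}\right) = \frac{745}{68}$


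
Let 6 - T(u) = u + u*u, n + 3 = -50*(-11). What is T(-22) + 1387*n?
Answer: 758233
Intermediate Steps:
n = 547 (n = -3 - 50*(-11) = -3 + 550 = 547)
T(u) = 6 - u - u**2 (T(u) = 6 - (u + u*u) = 6 - (u + u**2) = 6 + (-u - u**2) = 6 - u - u**2)
T(-22) + 1387*n = (6 - 1*(-22) - 1*(-22)**2) + 1387*547 = (6 + 22 - 1*484) + 758689 = (6 + 22 - 484) + 758689 = -456 + 758689 = 758233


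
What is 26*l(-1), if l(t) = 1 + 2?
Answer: 78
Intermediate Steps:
l(t) = 3
26*l(-1) = 26*3 = 78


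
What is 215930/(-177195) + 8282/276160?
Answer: -5816369981/4893417120 ≈ -1.1886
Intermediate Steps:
215930/(-177195) + 8282/276160 = 215930*(-1/177195) + 8282*(1/276160) = -43186/35439 + 4141/138080 = -5816369981/4893417120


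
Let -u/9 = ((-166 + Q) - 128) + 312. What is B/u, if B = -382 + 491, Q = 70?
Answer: -109/792 ≈ -0.13763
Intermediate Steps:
B = 109
u = -792 (u = -9*(((-166 + 70) - 128) + 312) = -9*((-96 - 128) + 312) = -9*(-224 + 312) = -9*88 = -792)
B/u = 109/(-792) = 109*(-1/792) = -109/792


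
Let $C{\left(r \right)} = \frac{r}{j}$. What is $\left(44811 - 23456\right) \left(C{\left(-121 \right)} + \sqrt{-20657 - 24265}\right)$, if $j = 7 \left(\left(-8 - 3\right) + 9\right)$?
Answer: $\frac{2583955}{14} + 21355 i \sqrt{44922} \approx 1.8457 \cdot 10^{5} + 4.5262 \cdot 10^{6} i$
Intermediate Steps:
$j = -14$ ($j = 7 \left(-11 + 9\right) = 7 \left(-2\right) = -14$)
$C{\left(r \right)} = - \frac{r}{14}$ ($C{\left(r \right)} = \frac{r}{-14} = r \left(- \frac{1}{14}\right) = - \frac{r}{14}$)
$\left(44811 - 23456\right) \left(C{\left(-121 \right)} + \sqrt{-20657 - 24265}\right) = \left(44811 - 23456\right) \left(\left(- \frac{1}{14}\right) \left(-121\right) + \sqrt{-20657 - 24265}\right) = 21355 \left(\frac{121}{14} + \sqrt{-44922}\right) = 21355 \left(\frac{121}{14} + i \sqrt{44922}\right) = \frac{2583955}{14} + 21355 i \sqrt{44922}$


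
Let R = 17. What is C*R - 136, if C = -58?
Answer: -1122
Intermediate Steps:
C*R - 136 = -58*17 - 136 = -986 - 136 = -1122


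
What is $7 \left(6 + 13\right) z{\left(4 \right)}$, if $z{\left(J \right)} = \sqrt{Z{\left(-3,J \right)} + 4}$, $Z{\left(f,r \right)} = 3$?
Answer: $133 \sqrt{7} \approx 351.88$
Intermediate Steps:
$z{\left(J \right)} = \sqrt{7}$ ($z{\left(J \right)} = \sqrt{3 + 4} = \sqrt{7}$)
$7 \left(6 + 13\right) z{\left(4 \right)} = 7 \left(6 + 13\right) \sqrt{7} = 7 \cdot 19 \sqrt{7} = 133 \sqrt{7}$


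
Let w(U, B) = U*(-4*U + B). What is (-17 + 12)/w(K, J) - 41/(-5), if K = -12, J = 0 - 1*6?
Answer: 20689/2520 ≈ 8.2099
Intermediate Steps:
J = -6 (J = 0 - 6 = -6)
w(U, B) = U*(B - 4*U)
(-17 + 12)/w(K, J) - 41/(-5) = (-17 + 12)/((-12*(-6 - 4*(-12)))) - 41/(-5) = -5*(-1/(12*(-6 + 48))) - 41*(-1/5) = -5/((-12*42)) + 41/5 = -5/(-504) + 41/5 = -5*(-1/504) + 41/5 = 5/504 + 41/5 = 20689/2520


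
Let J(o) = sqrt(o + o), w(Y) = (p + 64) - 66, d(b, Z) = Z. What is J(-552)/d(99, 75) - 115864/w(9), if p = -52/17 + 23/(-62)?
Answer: 122120656/5723 + 4*I*sqrt(69)/75 ≈ 21339.0 + 0.44302*I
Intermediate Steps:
p = -3615/1054 (p = -52*1/17 + 23*(-1/62) = -52/17 - 23/62 = -3615/1054 ≈ -3.4298)
w(Y) = -5723/1054 (w(Y) = (-3615/1054 + 64) - 66 = 63841/1054 - 66 = -5723/1054)
J(o) = sqrt(2)*sqrt(o) (J(o) = sqrt(2*o) = sqrt(2)*sqrt(o))
J(-552)/d(99, 75) - 115864/w(9) = (sqrt(2)*sqrt(-552))/75 - 115864/(-5723/1054) = (sqrt(2)*(2*I*sqrt(138)))*(1/75) - 115864*(-1054/5723) = (4*I*sqrt(69))*(1/75) + 122120656/5723 = 4*I*sqrt(69)/75 + 122120656/5723 = 122120656/5723 + 4*I*sqrt(69)/75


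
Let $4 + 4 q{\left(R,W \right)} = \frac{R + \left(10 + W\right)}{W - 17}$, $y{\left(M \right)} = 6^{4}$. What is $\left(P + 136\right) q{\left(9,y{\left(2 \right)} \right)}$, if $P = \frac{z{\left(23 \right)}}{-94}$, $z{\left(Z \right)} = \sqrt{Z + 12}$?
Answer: $- \frac{129234}{1279} + \frac{3801 \sqrt{35}}{480904} \approx -101.0$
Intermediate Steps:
$z{\left(Z \right)} = \sqrt{12 + Z}$
$y{\left(M \right)} = 1296$
$P = - \frac{\sqrt{35}}{94}$ ($P = \frac{\sqrt{12 + 23}}{-94} = \sqrt{35} \left(- \frac{1}{94}\right) = - \frac{\sqrt{35}}{94} \approx -0.062937$)
$q{\left(R,W \right)} = -1 + \frac{10 + R + W}{4 \left(-17 + W\right)}$ ($q{\left(R,W \right)} = -1 + \frac{\left(R + \left(10 + W\right)\right) \frac{1}{W - 17}}{4} = -1 + \frac{\left(10 + R + W\right) \frac{1}{-17 + W}}{4} = -1 + \frac{\frac{1}{-17 + W} \left(10 + R + W\right)}{4} = -1 + \frac{10 + R + W}{4 \left(-17 + W\right)}$)
$\left(P + 136\right) q{\left(9,y{\left(2 \right)} \right)} = \left(- \frac{\sqrt{35}}{94} + 136\right) \frac{78 + 9 - 3888}{4 \left(-17 + 1296\right)} = \left(136 - \frac{\sqrt{35}}{94}\right) \frac{78 + 9 - 3888}{4 \cdot 1279} = \left(136 - \frac{\sqrt{35}}{94}\right) \frac{1}{4} \cdot \frac{1}{1279} \left(-3801\right) = \left(136 - \frac{\sqrt{35}}{94}\right) \left(- \frac{3801}{5116}\right) = - \frac{129234}{1279} + \frac{3801 \sqrt{35}}{480904}$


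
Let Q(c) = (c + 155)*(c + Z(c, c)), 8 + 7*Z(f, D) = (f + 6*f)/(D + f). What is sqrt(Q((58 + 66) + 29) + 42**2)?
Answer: 3*sqrt(5410) ≈ 220.66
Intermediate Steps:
Z(f, D) = -8/7 + f/(D + f) (Z(f, D) = -8/7 + ((f + 6*f)/(D + f))/7 = -8/7 + ((7*f)/(D + f))/7 = -8/7 + (7*f/(D + f))/7 = -8/7 + f/(D + f))
Q(c) = (155 + c)*(-9/14 + c) (Q(c) = (c + 155)*(c + (-c - 8*c)/(7*(c + c))) = (155 + c)*(c + (-9*c)/(7*((2*c)))) = (155 + c)*(c + (1/(2*c))*(-9*c)/7) = (155 + c)*(c - 9/14) = (155 + c)*(-9/14 + c))
sqrt(Q((58 + 66) + 29) + 42**2) = sqrt((-1395/14 + ((58 + 66) + 29)**2 + 2161*((58 + 66) + 29)/14) + 42**2) = sqrt((-1395/14 + (124 + 29)**2 + 2161*(124 + 29)/14) + 1764) = sqrt((-1395/14 + 153**2 + (2161/14)*153) + 1764) = sqrt((-1395/14 + 23409 + 330633/14) + 1764) = sqrt(46926 + 1764) = sqrt(48690) = 3*sqrt(5410)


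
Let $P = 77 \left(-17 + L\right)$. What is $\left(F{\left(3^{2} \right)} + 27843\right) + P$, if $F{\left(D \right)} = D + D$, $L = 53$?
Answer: $30633$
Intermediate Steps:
$F{\left(D \right)} = 2 D$
$P = 2772$ ($P = 77 \left(-17 + 53\right) = 77 \cdot 36 = 2772$)
$\left(F{\left(3^{2} \right)} + 27843\right) + P = \left(2 \cdot 3^{2} + 27843\right) + 2772 = \left(2 \cdot 9 + 27843\right) + 2772 = \left(18 + 27843\right) + 2772 = 27861 + 2772 = 30633$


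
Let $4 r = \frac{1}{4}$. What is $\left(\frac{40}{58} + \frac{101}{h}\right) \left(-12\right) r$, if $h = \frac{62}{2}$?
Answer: $- \frac{10647}{3596} \approx -2.9608$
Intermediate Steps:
$h = 31$ ($h = 62 \cdot \frac{1}{2} = 31$)
$r = \frac{1}{16}$ ($r = \frac{1}{4 \cdot 4} = \frac{1}{4} \cdot \frac{1}{4} = \frac{1}{16} \approx 0.0625$)
$\left(\frac{40}{58} + \frac{101}{h}\right) \left(-12\right) r = \left(\frac{40}{58} + \frac{101}{31}\right) \left(-12\right) \frac{1}{16} = \left(40 \cdot \frac{1}{58} + 101 \cdot \frac{1}{31}\right) \left(-12\right) \frac{1}{16} = \left(\frac{20}{29} + \frac{101}{31}\right) \left(-12\right) \frac{1}{16} = \frac{3549}{899} \left(-12\right) \frac{1}{16} = \left(- \frac{42588}{899}\right) \frac{1}{16} = - \frac{10647}{3596}$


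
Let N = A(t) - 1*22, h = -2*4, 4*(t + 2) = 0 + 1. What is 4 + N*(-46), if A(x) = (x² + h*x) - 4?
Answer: 3321/8 ≈ 415.13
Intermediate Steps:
t = -7/4 (t = -2 + (0 + 1)/4 = -2 + (¼)*1 = -2 + ¼ = -7/4 ≈ -1.7500)
h = -8
A(x) = -4 + x² - 8*x (A(x) = (x² - 8*x) - 4 = -4 + x² - 8*x)
N = -143/16 (N = (-4 + (-7/4)² - 8*(-7/4)) - 1*22 = (-4 + 49/16 + 14) - 22 = 209/16 - 22 = -143/16 ≈ -8.9375)
4 + N*(-46) = 4 - 143/16*(-46) = 4 + 3289/8 = 3321/8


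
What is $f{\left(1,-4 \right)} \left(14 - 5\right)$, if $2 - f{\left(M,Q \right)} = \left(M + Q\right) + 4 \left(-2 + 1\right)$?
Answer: $81$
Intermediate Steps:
$f{\left(M,Q \right)} = 6 - M - Q$ ($f{\left(M,Q \right)} = 2 - \left(\left(M + Q\right) + 4 \left(-2 + 1\right)\right) = 2 - \left(\left(M + Q\right) + 4 \left(-1\right)\right) = 2 - \left(\left(M + Q\right) - 4\right) = 2 - \left(-4 + M + Q\right) = 6 - M - Q$)
$f{\left(1,-4 \right)} \left(14 - 5\right) = \left(6 - 1 - -4\right) \left(14 - 5\right) = \left(6 - 1 + 4\right) 9 = 9 \cdot 9 = 81$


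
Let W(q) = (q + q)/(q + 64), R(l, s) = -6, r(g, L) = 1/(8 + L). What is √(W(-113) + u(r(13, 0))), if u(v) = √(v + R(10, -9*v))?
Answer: √(904 + 49*I*√94)/14 ≈ 2.2161 + 0.54686*I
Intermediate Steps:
W(q) = 2*q/(64 + q) (W(q) = (2*q)/(64 + q) = 2*q/(64 + q))
u(v) = √(-6 + v) (u(v) = √(v - 6) = √(-6 + v))
√(W(-113) + u(r(13, 0))) = √(2*(-113)/(64 - 113) + √(-6 + 1/(8 + 0))) = √(2*(-113)/(-49) + √(-6 + 1/8)) = √(2*(-113)*(-1/49) + √(-6 + ⅛)) = √(226/49 + √(-47/8)) = √(226/49 + I*√94/4)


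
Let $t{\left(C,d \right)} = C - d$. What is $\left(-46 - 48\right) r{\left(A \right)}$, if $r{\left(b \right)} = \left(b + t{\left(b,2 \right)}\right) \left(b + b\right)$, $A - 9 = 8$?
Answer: $-102272$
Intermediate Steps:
$A = 17$ ($A = 9 + 8 = 17$)
$r{\left(b \right)} = 2 b \left(-2 + 2 b\right)$ ($r{\left(b \right)} = \left(b + \left(b - 2\right)\right) \left(b + b\right) = \left(b + \left(b - 2\right)\right) 2 b = \left(b + \left(-2 + b\right)\right) 2 b = \left(-2 + 2 b\right) 2 b = 2 b \left(-2 + 2 b\right)$)
$\left(-46 - 48\right) r{\left(A \right)} = \left(-46 - 48\right) 4 \cdot 17 \left(-1 + 17\right) = - 94 \cdot 4 \cdot 17 \cdot 16 = \left(-94\right) 1088 = -102272$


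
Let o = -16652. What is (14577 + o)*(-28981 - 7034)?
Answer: 74731125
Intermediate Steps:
(14577 + o)*(-28981 - 7034) = (14577 - 16652)*(-28981 - 7034) = -2075*(-36015) = 74731125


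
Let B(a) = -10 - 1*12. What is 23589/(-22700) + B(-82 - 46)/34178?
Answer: -403362121/387920300 ≈ -1.0398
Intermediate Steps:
B(a) = -22 (B(a) = -10 - 12 = -22)
23589/(-22700) + B(-82 - 46)/34178 = 23589/(-22700) - 22/34178 = 23589*(-1/22700) - 22*1/34178 = -23589/22700 - 11/17089 = -403362121/387920300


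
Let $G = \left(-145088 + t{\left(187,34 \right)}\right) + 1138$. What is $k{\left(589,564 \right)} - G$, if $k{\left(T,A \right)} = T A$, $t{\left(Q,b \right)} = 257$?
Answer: $475889$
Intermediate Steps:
$k{\left(T,A \right)} = A T$
$G = -143693$ ($G = \left(-145088 + 257\right) + 1138 = -144831 + 1138 = -143693$)
$k{\left(589,564 \right)} - G = 564 \cdot 589 - -143693 = 332196 + 143693 = 475889$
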